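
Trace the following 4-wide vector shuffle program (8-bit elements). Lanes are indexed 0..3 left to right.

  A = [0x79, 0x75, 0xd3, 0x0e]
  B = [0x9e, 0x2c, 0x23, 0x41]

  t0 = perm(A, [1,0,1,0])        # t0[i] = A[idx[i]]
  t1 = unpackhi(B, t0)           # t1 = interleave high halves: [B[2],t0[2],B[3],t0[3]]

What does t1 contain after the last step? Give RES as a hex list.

RES = [0x23, 0x75, 0x41, 0x79]

→ t0 |75|79|75|79|
→ t1 |23|75|41|79|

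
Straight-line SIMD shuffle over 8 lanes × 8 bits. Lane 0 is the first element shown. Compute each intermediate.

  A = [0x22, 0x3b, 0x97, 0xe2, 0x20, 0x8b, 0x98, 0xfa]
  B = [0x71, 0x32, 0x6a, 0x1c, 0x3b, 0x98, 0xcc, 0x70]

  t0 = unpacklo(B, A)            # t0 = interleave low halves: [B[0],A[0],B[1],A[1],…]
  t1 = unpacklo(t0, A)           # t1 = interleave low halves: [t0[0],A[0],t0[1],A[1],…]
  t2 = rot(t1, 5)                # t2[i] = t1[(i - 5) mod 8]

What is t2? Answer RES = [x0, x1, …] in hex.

RES = [0x3b, 0x32, 0x97, 0x3b, 0xe2, 0x71, 0x22, 0x22]

t0 = [0x71, 0x22, 0x32, 0x3b, 0x6a, 0x97, 0x1c, 0xe2]
t1 = [0x71, 0x22, 0x22, 0x3b, 0x32, 0x97, 0x3b, 0xe2]
t2 = [0x3b, 0x32, 0x97, 0x3b, 0xe2, 0x71, 0x22, 0x22]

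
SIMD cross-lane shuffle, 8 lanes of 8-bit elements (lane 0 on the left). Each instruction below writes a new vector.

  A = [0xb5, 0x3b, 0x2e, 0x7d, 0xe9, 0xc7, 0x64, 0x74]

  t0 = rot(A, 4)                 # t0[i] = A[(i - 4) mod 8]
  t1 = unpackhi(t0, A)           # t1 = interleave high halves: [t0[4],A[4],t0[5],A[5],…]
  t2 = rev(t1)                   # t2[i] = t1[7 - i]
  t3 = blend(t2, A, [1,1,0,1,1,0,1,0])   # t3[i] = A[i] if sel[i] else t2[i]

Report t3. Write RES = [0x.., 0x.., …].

  t0: e9 c7 64 74 b5 3b 2e 7d
  t1: b5 e9 3b c7 2e 64 7d 74
  t2: 74 7d 64 2e c7 3b e9 b5
  t3: b5 3b 64 7d e9 3b 64 b5

RES = [0xb5, 0x3b, 0x64, 0x7d, 0xe9, 0x3b, 0x64, 0xb5]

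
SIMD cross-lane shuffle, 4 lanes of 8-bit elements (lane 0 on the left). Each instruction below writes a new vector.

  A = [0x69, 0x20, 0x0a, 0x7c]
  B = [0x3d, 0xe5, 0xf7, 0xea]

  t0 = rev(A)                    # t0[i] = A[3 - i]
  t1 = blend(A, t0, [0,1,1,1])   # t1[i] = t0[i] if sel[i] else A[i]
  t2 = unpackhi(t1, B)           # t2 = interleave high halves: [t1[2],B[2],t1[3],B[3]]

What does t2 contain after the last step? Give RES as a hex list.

t0 = [0x7c, 0x0a, 0x20, 0x69]
t1 = [0x69, 0x0a, 0x20, 0x69]
t2 = [0x20, 0xf7, 0x69, 0xea]

RES = [0x20, 0xf7, 0x69, 0xea]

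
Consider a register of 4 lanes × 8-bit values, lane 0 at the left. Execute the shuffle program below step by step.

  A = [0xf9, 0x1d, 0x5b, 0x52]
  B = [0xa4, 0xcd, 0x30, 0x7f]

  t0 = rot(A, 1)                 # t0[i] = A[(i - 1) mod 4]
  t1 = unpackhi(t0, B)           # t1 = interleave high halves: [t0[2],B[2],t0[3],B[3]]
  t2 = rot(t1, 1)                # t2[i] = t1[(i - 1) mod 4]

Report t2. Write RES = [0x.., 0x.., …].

  t0: 52 f9 1d 5b
  t1: 1d 30 5b 7f
  t2: 7f 1d 30 5b

RES = [ 0x7f  0x1d  0x30  0x5b ]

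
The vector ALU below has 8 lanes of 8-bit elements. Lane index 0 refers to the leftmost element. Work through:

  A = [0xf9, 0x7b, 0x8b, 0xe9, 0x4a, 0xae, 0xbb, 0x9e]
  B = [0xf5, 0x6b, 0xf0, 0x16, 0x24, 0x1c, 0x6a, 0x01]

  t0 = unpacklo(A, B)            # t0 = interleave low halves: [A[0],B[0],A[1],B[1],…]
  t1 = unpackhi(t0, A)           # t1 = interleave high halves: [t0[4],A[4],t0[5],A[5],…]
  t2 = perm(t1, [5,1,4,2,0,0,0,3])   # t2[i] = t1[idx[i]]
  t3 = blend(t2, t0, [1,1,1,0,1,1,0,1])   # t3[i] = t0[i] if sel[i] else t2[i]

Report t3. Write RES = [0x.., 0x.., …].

RES = [ 0xf9  0xf5  0x7b  0xf0  0x8b  0xf0  0x8b  0x16 ]

→ t0 |f9|f5|7b|6b|8b|f0|e9|16|
→ t1 |8b|4a|f0|ae|e9|bb|16|9e|
→ t2 |bb|4a|e9|f0|8b|8b|8b|ae|
→ t3 |f9|f5|7b|f0|8b|f0|8b|16|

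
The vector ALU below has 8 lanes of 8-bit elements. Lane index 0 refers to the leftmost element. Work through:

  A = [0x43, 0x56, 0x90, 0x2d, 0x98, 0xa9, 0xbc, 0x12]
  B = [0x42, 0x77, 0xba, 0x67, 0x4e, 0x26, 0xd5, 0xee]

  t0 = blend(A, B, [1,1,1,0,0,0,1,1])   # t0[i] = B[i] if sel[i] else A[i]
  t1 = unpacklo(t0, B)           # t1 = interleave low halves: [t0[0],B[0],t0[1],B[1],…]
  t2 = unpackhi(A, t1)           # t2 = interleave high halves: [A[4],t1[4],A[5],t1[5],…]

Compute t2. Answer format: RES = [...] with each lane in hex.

  t0: 42 77 ba 2d 98 a9 d5 ee
  t1: 42 42 77 77 ba ba 2d 67
  t2: 98 ba a9 ba bc 2d 12 67

RES = [ 0x98  0xba  0xa9  0xba  0xbc  0x2d  0x12  0x67 ]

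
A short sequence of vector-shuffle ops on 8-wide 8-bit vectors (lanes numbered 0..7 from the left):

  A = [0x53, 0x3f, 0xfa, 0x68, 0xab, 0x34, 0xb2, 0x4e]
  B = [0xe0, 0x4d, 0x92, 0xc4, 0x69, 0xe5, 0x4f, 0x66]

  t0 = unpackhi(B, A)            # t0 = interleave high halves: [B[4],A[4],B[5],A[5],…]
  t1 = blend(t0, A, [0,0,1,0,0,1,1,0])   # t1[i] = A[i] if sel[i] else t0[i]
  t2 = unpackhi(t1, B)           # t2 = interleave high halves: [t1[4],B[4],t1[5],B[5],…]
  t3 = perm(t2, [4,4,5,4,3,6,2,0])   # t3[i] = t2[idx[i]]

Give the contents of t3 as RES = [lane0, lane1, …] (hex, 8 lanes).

RES = [ 0xb2  0xb2  0x4f  0xb2  0xe5  0x4e  0x34  0x4f ]

  t0: 69 ab e5 34 4f b2 66 4e
  t1: 69 ab fa 34 4f 34 b2 4e
  t2: 4f 69 34 e5 b2 4f 4e 66
  t3: b2 b2 4f b2 e5 4e 34 4f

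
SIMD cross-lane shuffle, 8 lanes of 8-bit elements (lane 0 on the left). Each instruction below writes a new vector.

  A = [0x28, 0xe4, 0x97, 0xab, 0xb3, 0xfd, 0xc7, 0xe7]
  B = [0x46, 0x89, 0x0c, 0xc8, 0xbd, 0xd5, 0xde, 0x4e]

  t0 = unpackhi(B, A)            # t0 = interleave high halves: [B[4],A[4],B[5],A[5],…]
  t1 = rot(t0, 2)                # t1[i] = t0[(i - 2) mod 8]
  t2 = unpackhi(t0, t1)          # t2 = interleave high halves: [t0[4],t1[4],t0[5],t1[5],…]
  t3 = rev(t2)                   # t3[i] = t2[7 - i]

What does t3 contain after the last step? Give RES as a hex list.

t0 = [0xbd, 0xb3, 0xd5, 0xfd, 0xde, 0xc7, 0x4e, 0xe7]
t1 = [0x4e, 0xe7, 0xbd, 0xb3, 0xd5, 0xfd, 0xde, 0xc7]
t2 = [0xde, 0xd5, 0xc7, 0xfd, 0x4e, 0xde, 0xe7, 0xc7]
t3 = [0xc7, 0xe7, 0xde, 0x4e, 0xfd, 0xc7, 0xd5, 0xde]

RES = [ 0xc7  0xe7  0xde  0x4e  0xfd  0xc7  0xd5  0xde ]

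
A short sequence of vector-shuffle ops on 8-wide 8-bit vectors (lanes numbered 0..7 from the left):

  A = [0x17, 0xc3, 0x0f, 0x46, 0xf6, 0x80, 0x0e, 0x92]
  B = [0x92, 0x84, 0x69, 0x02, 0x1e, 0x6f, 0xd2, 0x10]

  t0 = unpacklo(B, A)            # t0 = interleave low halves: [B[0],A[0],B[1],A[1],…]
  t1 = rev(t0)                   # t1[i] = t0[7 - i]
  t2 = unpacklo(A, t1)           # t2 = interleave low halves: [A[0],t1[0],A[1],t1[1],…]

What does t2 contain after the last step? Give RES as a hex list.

RES = [ 0x17  0x46  0xc3  0x02  0x0f  0x0f  0x46  0x69 ]

  t0: 92 17 84 c3 69 0f 02 46
  t1: 46 02 0f 69 c3 84 17 92
  t2: 17 46 c3 02 0f 0f 46 69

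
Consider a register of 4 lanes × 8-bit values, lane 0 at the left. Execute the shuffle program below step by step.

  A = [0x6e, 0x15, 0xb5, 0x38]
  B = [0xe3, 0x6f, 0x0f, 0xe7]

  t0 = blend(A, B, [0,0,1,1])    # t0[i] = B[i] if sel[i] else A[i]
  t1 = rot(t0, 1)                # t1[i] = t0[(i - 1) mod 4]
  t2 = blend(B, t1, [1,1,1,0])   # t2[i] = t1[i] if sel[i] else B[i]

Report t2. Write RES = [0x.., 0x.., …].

  t0: 6e 15 0f e7
  t1: e7 6e 15 0f
  t2: e7 6e 15 e7

RES = [ 0xe7  0x6e  0x15  0xe7 ]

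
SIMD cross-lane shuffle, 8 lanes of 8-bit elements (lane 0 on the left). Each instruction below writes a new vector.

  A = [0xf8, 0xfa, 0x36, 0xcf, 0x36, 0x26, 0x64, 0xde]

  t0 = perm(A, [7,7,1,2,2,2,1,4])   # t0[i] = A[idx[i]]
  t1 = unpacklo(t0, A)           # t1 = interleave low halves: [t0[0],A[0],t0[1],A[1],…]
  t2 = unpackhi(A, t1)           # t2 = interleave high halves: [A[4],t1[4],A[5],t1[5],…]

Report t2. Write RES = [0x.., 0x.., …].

→ t0 |de|de|fa|36|36|36|fa|36|
→ t1 |de|f8|de|fa|fa|36|36|cf|
→ t2 |36|fa|26|36|64|36|de|cf|

RES = [0x36, 0xfa, 0x26, 0x36, 0x64, 0x36, 0xde, 0xcf]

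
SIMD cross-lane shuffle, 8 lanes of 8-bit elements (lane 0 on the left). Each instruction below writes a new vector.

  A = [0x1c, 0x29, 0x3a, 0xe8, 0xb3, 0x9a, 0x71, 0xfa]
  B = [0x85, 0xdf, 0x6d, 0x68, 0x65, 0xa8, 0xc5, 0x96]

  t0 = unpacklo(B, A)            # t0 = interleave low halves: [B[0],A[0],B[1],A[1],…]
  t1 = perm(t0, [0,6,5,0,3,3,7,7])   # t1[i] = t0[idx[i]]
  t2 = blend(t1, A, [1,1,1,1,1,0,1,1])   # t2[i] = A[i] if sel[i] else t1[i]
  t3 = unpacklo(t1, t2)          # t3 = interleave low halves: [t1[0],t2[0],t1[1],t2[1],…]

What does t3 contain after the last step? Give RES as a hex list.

→ t0 |85|1c|df|29|6d|3a|68|e8|
→ t1 |85|68|3a|85|29|29|e8|e8|
→ t2 |1c|29|3a|e8|b3|29|71|fa|
→ t3 |85|1c|68|29|3a|3a|85|e8|

RES = [ 0x85  0x1c  0x68  0x29  0x3a  0x3a  0x85  0xe8 ]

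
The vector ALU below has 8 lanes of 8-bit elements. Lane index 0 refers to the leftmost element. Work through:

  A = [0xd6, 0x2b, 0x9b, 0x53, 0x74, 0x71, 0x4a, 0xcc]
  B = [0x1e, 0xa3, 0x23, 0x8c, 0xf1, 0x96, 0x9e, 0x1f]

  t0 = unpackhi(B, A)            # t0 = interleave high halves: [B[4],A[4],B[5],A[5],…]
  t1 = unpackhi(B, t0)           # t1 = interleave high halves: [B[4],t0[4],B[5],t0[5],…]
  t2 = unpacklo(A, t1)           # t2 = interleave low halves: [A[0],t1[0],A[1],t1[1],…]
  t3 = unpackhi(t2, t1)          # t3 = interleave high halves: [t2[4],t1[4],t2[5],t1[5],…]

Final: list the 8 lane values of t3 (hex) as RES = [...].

→ t0 |f1|74|96|71|9e|4a|1f|cc|
→ t1 |f1|9e|96|4a|9e|1f|1f|cc|
→ t2 |d6|f1|2b|9e|9b|96|53|4a|
→ t3 |9b|9e|96|1f|53|1f|4a|cc|

RES = [0x9b, 0x9e, 0x96, 0x1f, 0x53, 0x1f, 0x4a, 0xcc]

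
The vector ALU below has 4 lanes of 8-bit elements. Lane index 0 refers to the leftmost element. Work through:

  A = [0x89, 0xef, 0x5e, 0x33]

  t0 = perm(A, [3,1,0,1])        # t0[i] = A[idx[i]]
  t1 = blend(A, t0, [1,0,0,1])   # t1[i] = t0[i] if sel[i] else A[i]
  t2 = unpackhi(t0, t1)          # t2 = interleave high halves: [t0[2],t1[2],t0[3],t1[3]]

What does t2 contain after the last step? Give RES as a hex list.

RES = [0x89, 0x5e, 0xef, 0xef]

t0 = [0x33, 0xef, 0x89, 0xef]
t1 = [0x33, 0xef, 0x5e, 0xef]
t2 = [0x89, 0x5e, 0xef, 0xef]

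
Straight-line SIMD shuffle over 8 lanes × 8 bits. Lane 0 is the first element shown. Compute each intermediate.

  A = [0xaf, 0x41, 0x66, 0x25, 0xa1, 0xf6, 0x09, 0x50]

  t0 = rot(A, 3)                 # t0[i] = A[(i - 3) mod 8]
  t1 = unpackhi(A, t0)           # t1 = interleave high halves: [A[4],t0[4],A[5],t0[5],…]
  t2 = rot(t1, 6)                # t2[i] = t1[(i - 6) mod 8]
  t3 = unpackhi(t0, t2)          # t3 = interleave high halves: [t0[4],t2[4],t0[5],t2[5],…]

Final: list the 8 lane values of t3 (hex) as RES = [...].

→ t0 |f6|09|50|af|41|66|25|a1|
→ t1 |a1|41|f6|66|09|25|50|a1|
→ t2 |f6|66|09|25|50|a1|a1|41|
→ t3 |41|50|66|a1|25|a1|a1|41|

RES = [0x41, 0x50, 0x66, 0xa1, 0x25, 0xa1, 0xa1, 0x41]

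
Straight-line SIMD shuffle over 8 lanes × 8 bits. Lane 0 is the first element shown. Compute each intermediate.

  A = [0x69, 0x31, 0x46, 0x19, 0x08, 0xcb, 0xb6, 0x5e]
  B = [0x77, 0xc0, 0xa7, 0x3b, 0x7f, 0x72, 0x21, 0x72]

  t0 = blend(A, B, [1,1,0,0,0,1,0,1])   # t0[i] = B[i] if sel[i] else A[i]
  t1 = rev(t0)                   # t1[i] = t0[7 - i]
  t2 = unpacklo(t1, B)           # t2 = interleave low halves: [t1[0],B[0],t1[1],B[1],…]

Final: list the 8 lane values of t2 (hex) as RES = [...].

RES = [0x72, 0x77, 0xb6, 0xc0, 0x72, 0xa7, 0x08, 0x3b]

t0 = [0x77, 0xc0, 0x46, 0x19, 0x08, 0x72, 0xb6, 0x72]
t1 = [0x72, 0xb6, 0x72, 0x08, 0x19, 0x46, 0xc0, 0x77]
t2 = [0x72, 0x77, 0xb6, 0xc0, 0x72, 0xa7, 0x08, 0x3b]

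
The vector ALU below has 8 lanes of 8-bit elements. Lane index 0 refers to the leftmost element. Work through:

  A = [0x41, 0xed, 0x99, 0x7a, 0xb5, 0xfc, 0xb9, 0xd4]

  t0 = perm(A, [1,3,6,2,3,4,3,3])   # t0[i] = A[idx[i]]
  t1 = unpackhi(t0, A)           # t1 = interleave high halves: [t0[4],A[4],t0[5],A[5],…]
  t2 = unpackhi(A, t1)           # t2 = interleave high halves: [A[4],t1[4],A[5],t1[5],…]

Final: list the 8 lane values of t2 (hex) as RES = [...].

RES = [0xb5, 0x7a, 0xfc, 0xb9, 0xb9, 0x7a, 0xd4, 0xd4]

t0 = [0xed, 0x7a, 0xb9, 0x99, 0x7a, 0xb5, 0x7a, 0x7a]
t1 = [0x7a, 0xb5, 0xb5, 0xfc, 0x7a, 0xb9, 0x7a, 0xd4]
t2 = [0xb5, 0x7a, 0xfc, 0xb9, 0xb9, 0x7a, 0xd4, 0xd4]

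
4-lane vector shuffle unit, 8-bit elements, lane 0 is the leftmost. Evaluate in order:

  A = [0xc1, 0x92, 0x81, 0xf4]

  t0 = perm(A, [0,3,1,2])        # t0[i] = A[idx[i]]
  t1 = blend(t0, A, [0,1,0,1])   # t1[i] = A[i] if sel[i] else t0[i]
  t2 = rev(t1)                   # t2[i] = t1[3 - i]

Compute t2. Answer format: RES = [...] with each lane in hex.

t0 = [0xc1, 0xf4, 0x92, 0x81]
t1 = [0xc1, 0x92, 0x92, 0xf4]
t2 = [0xf4, 0x92, 0x92, 0xc1]

RES = [0xf4, 0x92, 0x92, 0xc1]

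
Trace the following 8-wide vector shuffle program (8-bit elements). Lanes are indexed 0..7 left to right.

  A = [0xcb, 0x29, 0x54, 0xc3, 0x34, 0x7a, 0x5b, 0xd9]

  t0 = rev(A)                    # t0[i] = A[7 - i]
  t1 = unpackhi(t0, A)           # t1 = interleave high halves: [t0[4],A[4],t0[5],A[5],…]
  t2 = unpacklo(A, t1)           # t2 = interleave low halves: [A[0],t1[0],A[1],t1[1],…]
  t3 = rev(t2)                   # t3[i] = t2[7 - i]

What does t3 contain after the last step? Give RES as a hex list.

  t0: d9 5b 7a 34 c3 54 29 cb
  t1: c3 34 54 7a 29 5b cb d9
  t2: cb c3 29 34 54 54 c3 7a
  t3: 7a c3 54 54 34 29 c3 cb

RES = [0x7a, 0xc3, 0x54, 0x54, 0x34, 0x29, 0xc3, 0xcb]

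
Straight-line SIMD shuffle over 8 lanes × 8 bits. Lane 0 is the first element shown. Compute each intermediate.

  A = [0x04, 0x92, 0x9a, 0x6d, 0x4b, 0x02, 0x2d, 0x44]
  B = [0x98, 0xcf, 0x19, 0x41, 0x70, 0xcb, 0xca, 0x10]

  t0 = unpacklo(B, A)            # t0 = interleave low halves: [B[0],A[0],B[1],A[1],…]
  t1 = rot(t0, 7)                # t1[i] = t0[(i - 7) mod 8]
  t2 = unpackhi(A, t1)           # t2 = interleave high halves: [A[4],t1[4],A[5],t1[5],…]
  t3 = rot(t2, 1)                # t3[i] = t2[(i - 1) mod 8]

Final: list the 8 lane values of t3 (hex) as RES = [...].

RES = [ 0x98  0x4b  0x9a  0x02  0x41  0x2d  0x6d  0x44 ]

  t0: 98 04 cf 92 19 9a 41 6d
  t1: 04 cf 92 19 9a 41 6d 98
  t2: 4b 9a 02 41 2d 6d 44 98
  t3: 98 4b 9a 02 41 2d 6d 44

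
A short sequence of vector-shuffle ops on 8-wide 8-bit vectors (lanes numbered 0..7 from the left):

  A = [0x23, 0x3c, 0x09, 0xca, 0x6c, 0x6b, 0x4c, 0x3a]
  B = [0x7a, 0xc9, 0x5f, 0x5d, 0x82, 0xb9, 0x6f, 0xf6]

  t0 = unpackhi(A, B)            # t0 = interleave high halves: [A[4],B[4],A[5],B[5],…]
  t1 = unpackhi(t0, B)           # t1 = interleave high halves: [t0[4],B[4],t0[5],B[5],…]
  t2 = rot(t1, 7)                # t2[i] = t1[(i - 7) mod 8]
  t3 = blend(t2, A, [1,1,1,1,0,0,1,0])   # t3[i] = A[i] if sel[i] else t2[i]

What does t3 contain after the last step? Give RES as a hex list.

RES = [0x23, 0x3c, 0x09, 0xca, 0x6f, 0xf6, 0x4c, 0x4c]

  t0: 6c 82 6b b9 4c 6f 3a f6
  t1: 4c 82 6f b9 3a 6f f6 f6
  t2: 82 6f b9 3a 6f f6 f6 4c
  t3: 23 3c 09 ca 6f f6 4c 4c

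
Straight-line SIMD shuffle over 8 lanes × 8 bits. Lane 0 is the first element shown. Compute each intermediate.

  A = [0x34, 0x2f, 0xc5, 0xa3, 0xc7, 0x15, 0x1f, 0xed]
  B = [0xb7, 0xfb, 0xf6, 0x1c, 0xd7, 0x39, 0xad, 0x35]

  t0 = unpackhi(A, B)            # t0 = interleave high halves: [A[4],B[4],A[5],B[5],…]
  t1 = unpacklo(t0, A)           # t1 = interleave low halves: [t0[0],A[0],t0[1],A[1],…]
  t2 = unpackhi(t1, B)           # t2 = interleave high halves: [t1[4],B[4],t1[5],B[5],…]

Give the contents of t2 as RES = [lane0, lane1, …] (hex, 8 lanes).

RES = [0x15, 0xd7, 0xc5, 0x39, 0x39, 0xad, 0xa3, 0x35]

t0 = [0xc7, 0xd7, 0x15, 0x39, 0x1f, 0xad, 0xed, 0x35]
t1 = [0xc7, 0x34, 0xd7, 0x2f, 0x15, 0xc5, 0x39, 0xa3]
t2 = [0x15, 0xd7, 0xc5, 0x39, 0x39, 0xad, 0xa3, 0x35]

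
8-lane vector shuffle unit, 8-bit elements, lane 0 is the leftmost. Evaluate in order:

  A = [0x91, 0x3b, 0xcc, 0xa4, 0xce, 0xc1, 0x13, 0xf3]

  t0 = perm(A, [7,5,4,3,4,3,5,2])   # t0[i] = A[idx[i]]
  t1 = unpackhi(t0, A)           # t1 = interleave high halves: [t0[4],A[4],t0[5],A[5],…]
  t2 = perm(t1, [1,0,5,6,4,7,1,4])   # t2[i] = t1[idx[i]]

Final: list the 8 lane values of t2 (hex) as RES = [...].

→ t0 |f3|c1|ce|a4|ce|a4|c1|cc|
→ t1 |ce|ce|a4|c1|c1|13|cc|f3|
→ t2 |ce|ce|13|cc|c1|f3|ce|c1|

RES = [ 0xce  0xce  0x13  0xcc  0xc1  0xf3  0xce  0xc1 ]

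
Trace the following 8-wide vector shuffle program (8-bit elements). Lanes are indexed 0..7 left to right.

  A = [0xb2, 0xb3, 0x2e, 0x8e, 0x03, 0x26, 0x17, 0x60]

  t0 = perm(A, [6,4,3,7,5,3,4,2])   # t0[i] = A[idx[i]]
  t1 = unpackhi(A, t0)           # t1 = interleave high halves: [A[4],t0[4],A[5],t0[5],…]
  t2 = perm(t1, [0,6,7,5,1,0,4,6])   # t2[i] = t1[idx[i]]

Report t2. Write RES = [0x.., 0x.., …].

  t0: 17 03 8e 60 26 8e 03 2e
  t1: 03 26 26 8e 17 03 60 2e
  t2: 03 60 2e 03 26 03 17 60

RES = [0x03, 0x60, 0x2e, 0x03, 0x26, 0x03, 0x17, 0x60]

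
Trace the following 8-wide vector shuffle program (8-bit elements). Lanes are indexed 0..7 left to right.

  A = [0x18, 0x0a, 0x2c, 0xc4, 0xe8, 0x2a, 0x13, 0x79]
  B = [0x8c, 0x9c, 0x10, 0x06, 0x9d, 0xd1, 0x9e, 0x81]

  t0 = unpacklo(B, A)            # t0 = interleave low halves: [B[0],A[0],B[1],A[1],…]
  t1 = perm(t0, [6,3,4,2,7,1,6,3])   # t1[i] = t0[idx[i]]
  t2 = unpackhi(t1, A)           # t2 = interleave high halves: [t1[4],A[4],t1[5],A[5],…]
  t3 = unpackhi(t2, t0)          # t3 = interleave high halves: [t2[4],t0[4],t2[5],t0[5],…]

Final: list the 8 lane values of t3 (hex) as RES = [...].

→ t0 |8c|18|9c|0a|10|2c|06|c4|
→ t1 |06|0a|10|9c|c4|18|06|0a|
→ t2 |c4|e8|18|2a|06|13|0a|79|
→ t3 |06|10|13|2c|0a|06|79|c4|

RES = [ 0x06  0x10  0x13  0x2c  0x0a  0x06  0x79  0xc4 ]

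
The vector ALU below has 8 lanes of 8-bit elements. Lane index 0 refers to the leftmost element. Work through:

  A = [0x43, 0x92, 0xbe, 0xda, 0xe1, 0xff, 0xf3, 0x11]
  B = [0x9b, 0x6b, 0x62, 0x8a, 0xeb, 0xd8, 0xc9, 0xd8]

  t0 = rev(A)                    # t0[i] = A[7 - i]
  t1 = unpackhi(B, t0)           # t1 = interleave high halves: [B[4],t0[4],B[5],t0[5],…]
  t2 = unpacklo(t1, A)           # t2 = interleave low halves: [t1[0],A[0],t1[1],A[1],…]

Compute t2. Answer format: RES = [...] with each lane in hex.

RES = [ 0xeb  0x43  0xda  0x92  0xd8  0xbe  0xbe  0xda ]

t0 = [0x11, 0xf3, 0xff, 0xe1, 0xda, 0xbe, 0x92, 0x43]
t1 = [0xeb, 0xda, 0xd8, 0xbe, 0xc9, 0x92, 0xd8, 0x43]
t2 = [0xeb, 0x43, 0xda, 0x92, 0xd8, 0xbe, 0xbe, 0xda]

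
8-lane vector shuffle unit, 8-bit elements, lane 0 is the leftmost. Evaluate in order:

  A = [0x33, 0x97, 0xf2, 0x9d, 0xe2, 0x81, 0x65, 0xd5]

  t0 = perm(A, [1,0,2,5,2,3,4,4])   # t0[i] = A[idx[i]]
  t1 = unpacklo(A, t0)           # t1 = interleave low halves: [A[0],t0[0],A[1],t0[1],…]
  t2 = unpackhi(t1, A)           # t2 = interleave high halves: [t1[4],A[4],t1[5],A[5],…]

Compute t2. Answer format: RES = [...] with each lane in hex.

  t0: 97 33 f2 81 f2 9d e2 e2
  t1: 33 97 97 33 f2 f2 9d 81
  t2: f2 e2 f2 81 9d 65 81 d5

RES = [ 0xf2  0xe2  0xf2  0x81  0x9d  0x65  0x81  0xd5 ]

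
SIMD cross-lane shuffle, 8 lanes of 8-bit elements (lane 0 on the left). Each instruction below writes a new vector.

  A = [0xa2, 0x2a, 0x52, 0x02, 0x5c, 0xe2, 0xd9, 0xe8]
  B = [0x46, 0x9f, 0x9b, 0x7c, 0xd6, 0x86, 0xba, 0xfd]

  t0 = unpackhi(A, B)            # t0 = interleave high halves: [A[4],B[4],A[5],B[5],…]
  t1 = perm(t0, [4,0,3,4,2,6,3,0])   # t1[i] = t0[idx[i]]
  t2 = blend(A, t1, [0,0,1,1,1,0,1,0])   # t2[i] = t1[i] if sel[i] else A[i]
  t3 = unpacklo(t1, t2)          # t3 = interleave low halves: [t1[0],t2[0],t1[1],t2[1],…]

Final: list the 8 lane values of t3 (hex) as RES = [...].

  t0: 5c d6 e2 86 d9 ba e8 fd
  t1: d9 5c 86 d9 e2 e8 86 5c
  t2: a2 2a 86 d9 e2 e2 86 e8
  t3: d9 a2 5c 2a 86 86 d9 d9

RES = [ 0xd9  0xa2  0x5c  0x2a  0x86  0x86  0xd9  0xd9 ]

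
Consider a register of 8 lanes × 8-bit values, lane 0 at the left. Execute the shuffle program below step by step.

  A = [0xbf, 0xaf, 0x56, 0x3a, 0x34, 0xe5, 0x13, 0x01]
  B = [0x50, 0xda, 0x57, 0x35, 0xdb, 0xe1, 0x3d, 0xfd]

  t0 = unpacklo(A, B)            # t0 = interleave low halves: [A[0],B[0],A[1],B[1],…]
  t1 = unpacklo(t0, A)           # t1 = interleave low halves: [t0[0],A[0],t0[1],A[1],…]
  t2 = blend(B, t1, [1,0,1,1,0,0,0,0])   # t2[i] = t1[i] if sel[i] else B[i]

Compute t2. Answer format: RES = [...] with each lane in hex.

  t0: bf 50 af da 56 57 3a 35
  t1: bf bf 50 af af 56 da 3a
  t2: bf da 50 af db e1 3d fd

RES = [0xbf, 0xda, 0x50, 0xaf, 0xdb, 0xe1, 0x3d, 0xfd]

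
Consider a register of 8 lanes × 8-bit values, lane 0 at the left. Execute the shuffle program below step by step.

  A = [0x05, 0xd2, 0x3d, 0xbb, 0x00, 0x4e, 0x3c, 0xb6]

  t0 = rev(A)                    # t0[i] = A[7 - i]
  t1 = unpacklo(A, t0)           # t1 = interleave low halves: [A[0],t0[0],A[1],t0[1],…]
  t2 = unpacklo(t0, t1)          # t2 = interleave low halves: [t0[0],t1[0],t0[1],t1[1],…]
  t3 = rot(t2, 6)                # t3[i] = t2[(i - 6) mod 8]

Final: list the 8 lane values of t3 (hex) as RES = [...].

→ t0 |b6|3c|4e|00|bb|3d|d2|05|
→ t1 |05|b6|d2|3c|3d|4e|bb|00|
→ t2 |b6|05|3c|b6|4e|d2|00|3c|
→ t3 |3c|b6|4e|d2|00|3c|b6|05|

RES = [0x3c, 0xb6, 0x4e, 0xd2, 0x00, 0x3c, 0xb6, 0x05]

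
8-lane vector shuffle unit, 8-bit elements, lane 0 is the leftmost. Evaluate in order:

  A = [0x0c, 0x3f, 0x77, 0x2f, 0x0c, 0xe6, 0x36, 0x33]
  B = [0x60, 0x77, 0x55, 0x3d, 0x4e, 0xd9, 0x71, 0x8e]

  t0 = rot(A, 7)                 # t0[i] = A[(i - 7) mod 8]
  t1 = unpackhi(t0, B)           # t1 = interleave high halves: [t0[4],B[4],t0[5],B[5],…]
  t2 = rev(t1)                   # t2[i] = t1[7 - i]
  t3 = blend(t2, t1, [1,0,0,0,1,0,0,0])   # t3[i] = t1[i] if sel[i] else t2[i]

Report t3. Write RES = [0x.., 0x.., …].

RES = [ 0xe6  0x0c  0x71  0x33  0x33  0x36  0x4e  0xe6 ]

→ t0 |3f|77|2f|0c|e6|36|33|0c|
→ t1 |e6|4e|36|d9|33|71|0c|8e|
→ t2 |8e|0c|71|33|d9|36|4e|e6|
→ t3 |e6|0c|71|33|33|36|4e|e6|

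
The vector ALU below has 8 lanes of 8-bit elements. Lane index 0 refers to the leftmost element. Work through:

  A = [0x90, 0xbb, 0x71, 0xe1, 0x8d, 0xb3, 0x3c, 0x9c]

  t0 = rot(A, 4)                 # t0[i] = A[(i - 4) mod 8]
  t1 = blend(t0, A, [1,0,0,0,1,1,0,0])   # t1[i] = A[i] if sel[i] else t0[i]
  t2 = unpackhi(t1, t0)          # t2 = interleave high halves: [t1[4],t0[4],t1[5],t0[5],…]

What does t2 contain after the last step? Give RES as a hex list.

  t0: 8d b3 3c 9c 90 bb 71 e1
  t1: 90 b3 3c 9c 8d b3 71 e1
  t2: 8d 90 b3 bb 71 71 e1 e1

RES = [ 0x8d  0x90  0xb3  0xbb  0x71  0x71  0xe1  0xe1 ]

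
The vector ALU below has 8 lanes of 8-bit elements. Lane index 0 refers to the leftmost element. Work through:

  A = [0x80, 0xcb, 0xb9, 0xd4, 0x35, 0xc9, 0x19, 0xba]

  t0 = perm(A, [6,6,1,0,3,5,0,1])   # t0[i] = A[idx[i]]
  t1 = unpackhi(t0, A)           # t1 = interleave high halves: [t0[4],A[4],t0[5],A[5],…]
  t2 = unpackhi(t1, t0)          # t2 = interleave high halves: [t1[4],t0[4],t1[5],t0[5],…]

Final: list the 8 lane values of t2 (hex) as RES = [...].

RES = [ 0x80  0xd4  0x19  0xc9  0xcb  0x80  0xba  0xcb ]

t0 = [0x19, 0x19, 0xcb, 0x80, 0xd4, 0xc9, 0x80, 0xcb]
t1 = [0xd4, 0x35, 0xc9, 0xc9, 0x80, 0x19, 0xcb, 0xba]
t2 = [0x80, 0xd4, 0x19, 0xc9, 0xcb, 0x80, 0xba, 0xcb]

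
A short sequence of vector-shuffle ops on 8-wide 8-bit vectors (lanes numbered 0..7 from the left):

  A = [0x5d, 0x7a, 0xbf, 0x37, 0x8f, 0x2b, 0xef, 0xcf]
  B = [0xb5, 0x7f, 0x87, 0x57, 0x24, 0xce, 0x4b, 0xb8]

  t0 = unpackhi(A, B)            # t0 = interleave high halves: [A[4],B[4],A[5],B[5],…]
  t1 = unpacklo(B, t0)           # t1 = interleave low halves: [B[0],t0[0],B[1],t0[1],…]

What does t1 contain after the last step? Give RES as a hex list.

RES = [0xb5, 0x8f, 0x7f, 0x24, 0x87, 0x2b, 0x57, 0xce]

  t0: 8f 24 2b ce ef 4b cf b8
  t1: b5 8f 7f 24 87 2b 57 ce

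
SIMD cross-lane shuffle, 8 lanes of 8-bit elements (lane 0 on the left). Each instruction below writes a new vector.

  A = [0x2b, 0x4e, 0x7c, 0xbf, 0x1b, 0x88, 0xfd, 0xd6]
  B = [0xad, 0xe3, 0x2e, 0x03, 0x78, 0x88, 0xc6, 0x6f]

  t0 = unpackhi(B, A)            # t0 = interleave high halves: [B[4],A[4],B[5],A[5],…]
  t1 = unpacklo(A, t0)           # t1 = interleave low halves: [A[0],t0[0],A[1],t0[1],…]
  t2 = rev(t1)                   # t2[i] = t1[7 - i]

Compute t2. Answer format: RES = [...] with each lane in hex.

RES = [0x88, 0xbf, 0x88, 0x7c, 0x1b, 0x4e, 0x78, 0x2b]

  t0: 78 1b 88 88 c6 fd 6f d6
  t1: 2b 78 4e 1b 7c 88 bf 88
  t2: 88 bf 88 7c 1b 4e 78 2b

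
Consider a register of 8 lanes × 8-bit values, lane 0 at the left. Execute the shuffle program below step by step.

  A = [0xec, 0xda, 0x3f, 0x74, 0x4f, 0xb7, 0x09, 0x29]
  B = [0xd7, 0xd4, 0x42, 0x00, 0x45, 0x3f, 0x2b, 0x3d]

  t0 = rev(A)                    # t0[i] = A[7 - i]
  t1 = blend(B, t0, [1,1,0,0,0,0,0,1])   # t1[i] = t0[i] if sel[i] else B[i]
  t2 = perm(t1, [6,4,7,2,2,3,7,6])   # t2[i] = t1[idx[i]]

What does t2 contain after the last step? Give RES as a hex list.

RES = [0x2b, 0x45, 0xec, 0x42, 0x42, 0x00, 0xec, 0x2b]

t0 = [0x29, 0x09, 0xb7, 0x4f, 0x74, 0x3f, 0xda, 0xec]
t1 = [0x29, 0x09, 0x42, 0x00, 0x45, 0x3f, 0x2b, 0xec]
t2 = [0x2b, 0x45, 0xec, 0x42, 0x42, 0x00, 0xec, 0x2b]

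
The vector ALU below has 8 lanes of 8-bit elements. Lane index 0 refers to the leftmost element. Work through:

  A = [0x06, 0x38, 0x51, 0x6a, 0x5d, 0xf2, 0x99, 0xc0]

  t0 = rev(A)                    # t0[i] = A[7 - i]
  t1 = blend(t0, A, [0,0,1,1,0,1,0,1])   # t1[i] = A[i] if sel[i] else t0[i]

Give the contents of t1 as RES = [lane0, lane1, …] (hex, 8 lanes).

RES = [ 0xc0  0x99  0x51  0x6a  0x6a  0xf2  0x38  0xc0 ]

  t0: c0 99 f2 5d 6a 51 38 06
  t1: c0 99 51 6a 6a f2 38 c0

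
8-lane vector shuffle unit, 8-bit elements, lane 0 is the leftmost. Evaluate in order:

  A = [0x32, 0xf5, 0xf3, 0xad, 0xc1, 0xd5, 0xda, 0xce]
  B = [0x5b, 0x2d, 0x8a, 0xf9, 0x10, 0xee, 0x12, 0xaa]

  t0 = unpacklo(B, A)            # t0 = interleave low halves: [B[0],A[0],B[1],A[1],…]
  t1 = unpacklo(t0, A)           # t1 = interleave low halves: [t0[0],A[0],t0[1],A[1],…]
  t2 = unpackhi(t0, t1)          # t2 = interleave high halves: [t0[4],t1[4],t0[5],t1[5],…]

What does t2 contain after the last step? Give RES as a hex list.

RES = [0x8a, 0x2d, 0xf3, 0xf3, 0xf9, 0xf5, 0xad, 0xad]

  t0: 5b 32 2d f5 8a f3 f9 ad
  t1: 5b 32 32 f5 2d f3 f5 ad
  t2: 8a 2d f3 f3 f9 f5 ad ad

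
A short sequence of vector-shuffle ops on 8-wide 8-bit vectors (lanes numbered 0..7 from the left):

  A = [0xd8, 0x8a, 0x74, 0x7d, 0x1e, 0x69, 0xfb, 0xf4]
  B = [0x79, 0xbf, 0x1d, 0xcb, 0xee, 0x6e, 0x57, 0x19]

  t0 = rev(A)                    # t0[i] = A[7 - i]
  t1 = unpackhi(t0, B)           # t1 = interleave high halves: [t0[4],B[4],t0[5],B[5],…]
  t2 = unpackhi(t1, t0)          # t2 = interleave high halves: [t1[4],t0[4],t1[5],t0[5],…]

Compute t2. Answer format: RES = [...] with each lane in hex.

  t0: f4 fb 69 1e 7d 74 8a d8
  t1: 7d ee 74 6e 8a 57 d8 19
  t2: 8a 7d 57 74 d8 8a 19 d8

RES = [0x8a, 0x7d, 0x57, 0x74, 0xd8, 0x8a, 0x19, 0xd8]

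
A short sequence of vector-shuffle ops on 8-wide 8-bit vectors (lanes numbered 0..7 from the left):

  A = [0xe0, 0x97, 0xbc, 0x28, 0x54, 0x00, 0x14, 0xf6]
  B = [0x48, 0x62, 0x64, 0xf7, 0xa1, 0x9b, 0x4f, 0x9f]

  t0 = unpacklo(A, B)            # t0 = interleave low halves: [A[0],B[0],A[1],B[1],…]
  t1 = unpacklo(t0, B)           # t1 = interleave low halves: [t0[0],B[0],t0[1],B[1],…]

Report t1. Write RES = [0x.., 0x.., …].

  t0: e0 48 97 62 bc 64 28 f7
  t1: e0 48 48 62 97 64 62 f7

RES = [ 0xe0  0x48  0x48  0x62  0x97  0x64  0x62  0xf7 ]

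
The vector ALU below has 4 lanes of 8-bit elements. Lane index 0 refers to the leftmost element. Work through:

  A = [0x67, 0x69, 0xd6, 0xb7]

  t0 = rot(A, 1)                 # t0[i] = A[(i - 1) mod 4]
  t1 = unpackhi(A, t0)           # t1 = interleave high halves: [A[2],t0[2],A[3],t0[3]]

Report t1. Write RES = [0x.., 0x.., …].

RES = [ 0xd6  0x69  0xb7  0xd6 ]

t0 = [0xb7, 0x67, 0x69, 0xd6]
t1 = [0xd6, 0x69, 0xb7, 0xd6]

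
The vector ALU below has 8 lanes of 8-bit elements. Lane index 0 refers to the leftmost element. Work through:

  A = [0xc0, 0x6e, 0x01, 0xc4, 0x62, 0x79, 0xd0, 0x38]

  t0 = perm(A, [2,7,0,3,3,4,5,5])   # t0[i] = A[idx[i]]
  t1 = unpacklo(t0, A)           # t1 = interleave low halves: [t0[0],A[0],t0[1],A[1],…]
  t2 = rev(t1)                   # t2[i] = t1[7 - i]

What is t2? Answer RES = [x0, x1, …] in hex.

RES = [0xc4, 0xc4, 0x01, 0xc0, 0x6e, 0x38, 0xc0, 0x01]

→ t0 |01|38|c0|c4|c4|62|79|79|
→ t1 |01|c0|38|6e|c0|01|c4|c4|
→ t2 |c4|c4|01|c0|6e|38|c0|01|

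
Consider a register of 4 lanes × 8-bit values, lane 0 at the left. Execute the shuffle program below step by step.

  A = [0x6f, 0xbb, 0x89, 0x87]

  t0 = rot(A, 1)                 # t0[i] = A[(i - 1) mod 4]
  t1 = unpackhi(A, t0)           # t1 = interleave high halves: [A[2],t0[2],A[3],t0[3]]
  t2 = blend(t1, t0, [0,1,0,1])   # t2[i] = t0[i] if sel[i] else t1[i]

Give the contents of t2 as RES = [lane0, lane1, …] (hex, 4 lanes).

→ t0 |87|6f|bb|89|
→ t1 |89|bb|87|89|
→ t2 |89|6f|87|89|

RES = [ 0x89  0x6f  0x87  0x89 ]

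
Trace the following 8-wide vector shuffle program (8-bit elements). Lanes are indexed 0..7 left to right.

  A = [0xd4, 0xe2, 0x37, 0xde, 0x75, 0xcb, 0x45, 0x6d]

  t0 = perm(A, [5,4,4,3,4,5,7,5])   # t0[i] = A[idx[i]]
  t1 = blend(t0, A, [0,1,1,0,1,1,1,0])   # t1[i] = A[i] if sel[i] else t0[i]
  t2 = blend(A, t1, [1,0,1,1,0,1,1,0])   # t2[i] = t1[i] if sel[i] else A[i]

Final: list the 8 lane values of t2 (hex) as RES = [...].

RES = [ 0xcb  0xe2  0x37  0xde  0x75  0xcb  0x45  0x6d ]

  t0: cb 75 75 de 75 cb 6d cb
  t1: cb e2 37 de 75 cb 45 cb
  t2: cb e2 37 de 75 cb 45 6d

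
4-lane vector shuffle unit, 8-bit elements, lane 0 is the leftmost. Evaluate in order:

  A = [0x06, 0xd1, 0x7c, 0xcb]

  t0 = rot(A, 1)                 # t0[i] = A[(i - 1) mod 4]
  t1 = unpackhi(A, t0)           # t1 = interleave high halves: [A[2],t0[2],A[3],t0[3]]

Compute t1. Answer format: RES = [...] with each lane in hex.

  t0: cb 06 d1 7c
  t1: 7c d1 cb 7c

RES = [ 0x7c  0xd1  0xcb  0x7c ]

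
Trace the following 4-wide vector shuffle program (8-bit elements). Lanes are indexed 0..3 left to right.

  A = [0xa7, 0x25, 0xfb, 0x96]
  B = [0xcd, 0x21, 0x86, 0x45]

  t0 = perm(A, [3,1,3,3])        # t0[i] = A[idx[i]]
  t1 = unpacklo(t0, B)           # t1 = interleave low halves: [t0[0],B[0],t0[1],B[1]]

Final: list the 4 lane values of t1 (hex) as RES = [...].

RES = [ 0x96  0xcd  0x25  0x21 ]

  t0: 96 25 96 96
  t1: 96 cd 25 21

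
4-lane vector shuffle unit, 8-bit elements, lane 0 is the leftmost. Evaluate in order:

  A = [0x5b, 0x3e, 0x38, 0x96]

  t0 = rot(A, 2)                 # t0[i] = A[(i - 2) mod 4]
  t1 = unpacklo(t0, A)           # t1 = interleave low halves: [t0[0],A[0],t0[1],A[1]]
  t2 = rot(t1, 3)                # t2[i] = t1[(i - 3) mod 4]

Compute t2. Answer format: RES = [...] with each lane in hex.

RES = [ 0x5b  0x96  0x3e  0x38 ]

  t0: 38 96 5b 3e
  t1: 38 5b 96 3e
  t2: 5b 96 3e 38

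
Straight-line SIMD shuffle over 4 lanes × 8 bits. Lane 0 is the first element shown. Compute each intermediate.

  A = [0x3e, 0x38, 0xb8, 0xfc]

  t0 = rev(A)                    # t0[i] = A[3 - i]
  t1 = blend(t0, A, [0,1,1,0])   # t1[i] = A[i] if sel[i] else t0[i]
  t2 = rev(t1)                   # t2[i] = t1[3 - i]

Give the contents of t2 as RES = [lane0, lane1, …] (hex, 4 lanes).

RES = [0x3e, 0xb8, 0x38, 0xfc]

  t0: fc b8 38 3e
  t1: fc 38 b8 3e
  t2: 3e b8 38 fc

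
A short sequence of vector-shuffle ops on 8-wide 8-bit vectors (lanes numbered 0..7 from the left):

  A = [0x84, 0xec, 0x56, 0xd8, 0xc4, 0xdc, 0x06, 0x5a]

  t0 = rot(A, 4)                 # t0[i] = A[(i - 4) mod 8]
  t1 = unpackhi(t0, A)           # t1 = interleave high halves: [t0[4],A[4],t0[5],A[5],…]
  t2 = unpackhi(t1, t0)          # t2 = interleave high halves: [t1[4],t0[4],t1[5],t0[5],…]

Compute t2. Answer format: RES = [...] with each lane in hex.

RES = [0x56, 0x84, 0x06, 0xec, 0xd8, 0x56, 0x5a, 0xd8]

  t0: c4 dc 06 5a 84 ec 56 d8
  t1: 84 c4 ec dc 56 06 d8 5a
  t2: 56 84 06 ec d8 56 5a d8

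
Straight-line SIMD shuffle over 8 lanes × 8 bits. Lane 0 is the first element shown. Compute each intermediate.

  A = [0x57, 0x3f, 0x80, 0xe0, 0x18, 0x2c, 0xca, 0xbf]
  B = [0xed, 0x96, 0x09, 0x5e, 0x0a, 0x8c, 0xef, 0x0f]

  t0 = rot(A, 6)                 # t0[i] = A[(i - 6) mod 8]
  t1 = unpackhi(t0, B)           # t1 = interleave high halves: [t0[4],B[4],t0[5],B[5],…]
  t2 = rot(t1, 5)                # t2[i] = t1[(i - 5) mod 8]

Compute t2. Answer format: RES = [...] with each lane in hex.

  t0: 80 e0 18 2c ca bf 57 3f
  t1: ca 0a bf 8c 57 ef 3f 0f
  t2: 8c 57 ef 3f 0f ca 0a bf

RES = [0x8c, 0x57, 0xef, 0x3f, 0x0f, 0xca, 0x0a, 0xbf]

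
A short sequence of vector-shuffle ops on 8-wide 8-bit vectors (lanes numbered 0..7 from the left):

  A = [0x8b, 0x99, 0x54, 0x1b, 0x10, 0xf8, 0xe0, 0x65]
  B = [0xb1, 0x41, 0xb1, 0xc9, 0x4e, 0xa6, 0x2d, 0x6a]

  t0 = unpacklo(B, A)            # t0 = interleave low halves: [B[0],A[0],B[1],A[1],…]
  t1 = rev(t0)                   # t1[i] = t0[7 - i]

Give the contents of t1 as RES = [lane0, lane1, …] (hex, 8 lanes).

RES = [ 0x1b  0xc9  0x54  0xb1  0x99  0x41  0x8b  0xb1 ]

→ t0 |b1|8b|41|99|b1|54|c9|1b|
→ t1 |1b|c9|54|b1|99|41|8b|b1|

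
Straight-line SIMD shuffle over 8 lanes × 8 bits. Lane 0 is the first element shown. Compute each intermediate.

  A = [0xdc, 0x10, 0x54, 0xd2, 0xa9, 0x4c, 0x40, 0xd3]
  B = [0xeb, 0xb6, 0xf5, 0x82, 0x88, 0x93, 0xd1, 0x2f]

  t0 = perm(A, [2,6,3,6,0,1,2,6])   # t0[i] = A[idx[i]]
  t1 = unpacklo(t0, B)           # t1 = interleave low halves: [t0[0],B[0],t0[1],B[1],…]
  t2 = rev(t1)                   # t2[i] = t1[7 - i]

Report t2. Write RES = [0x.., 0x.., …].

RES = [0x82, 0x40, 0xf5, 0xd2, 0xb6, 0x40, 0xeb, 0x54]

  t0: 54 40 d2 40 dc 10 54 40
  t1: 54 eb 40 b6 d2 f5 40 82
  t2: 82 40 f5 d2 b6 40 eb 54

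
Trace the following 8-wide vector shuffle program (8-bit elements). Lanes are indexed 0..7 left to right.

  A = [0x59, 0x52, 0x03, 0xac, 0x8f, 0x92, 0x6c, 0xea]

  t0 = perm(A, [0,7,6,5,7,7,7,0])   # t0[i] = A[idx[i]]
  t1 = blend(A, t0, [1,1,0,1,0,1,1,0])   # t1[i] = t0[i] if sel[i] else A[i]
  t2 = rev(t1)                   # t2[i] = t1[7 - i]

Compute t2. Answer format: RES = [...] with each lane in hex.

RES = [0xea, 0xea, 0xea, 0x8f, 0x92, 0x03, 0xea, 0x59]

  t0: 59 ea 6c 92 ea ea ea 59
  t1: 59 ea 03 92 8f ea ea ea
  t2: ea ea ea 8f 92 03 ea 59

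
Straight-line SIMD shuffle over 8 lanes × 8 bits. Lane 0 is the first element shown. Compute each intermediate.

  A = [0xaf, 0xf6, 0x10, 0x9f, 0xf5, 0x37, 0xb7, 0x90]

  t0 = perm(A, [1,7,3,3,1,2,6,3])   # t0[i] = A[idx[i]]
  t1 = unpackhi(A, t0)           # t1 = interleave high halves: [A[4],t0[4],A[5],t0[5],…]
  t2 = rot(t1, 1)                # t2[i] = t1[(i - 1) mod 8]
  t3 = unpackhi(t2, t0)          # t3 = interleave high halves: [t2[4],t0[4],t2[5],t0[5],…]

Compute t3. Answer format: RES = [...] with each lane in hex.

RES = [ 0x10  0xf6  0xb7  0x10  0xb7  0xb7  0x90  0x9f ]

  t0: f6 90 9f 9f f6 10 b7 9f
  t1: f5 f6 37 10 b7 b7 90 9f
  t2: 9f f5 f6 37 10 b7 b7 90
  t3: 10 f6 b7 10 b7 b7 90 9f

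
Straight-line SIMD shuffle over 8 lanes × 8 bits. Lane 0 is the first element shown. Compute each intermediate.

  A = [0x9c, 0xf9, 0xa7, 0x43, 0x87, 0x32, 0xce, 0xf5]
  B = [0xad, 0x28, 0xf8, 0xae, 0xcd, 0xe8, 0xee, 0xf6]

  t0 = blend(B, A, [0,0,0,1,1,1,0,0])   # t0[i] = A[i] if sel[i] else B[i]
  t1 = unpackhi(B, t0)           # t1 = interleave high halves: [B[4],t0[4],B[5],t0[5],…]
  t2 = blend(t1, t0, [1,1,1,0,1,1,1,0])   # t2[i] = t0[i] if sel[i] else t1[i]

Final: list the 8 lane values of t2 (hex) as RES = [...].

→ t0 |ad|28|f8|43|87|32|ee|f6|
→ t1 |cd|87|e8|32|ee|ee|f6|f6|
→ t2 |ad|28|f8|32|87|32|ee|f6|

RES = [ 0xad  0x28  0xf8  0x32  0x87  0x32  0xee  0xf6 ]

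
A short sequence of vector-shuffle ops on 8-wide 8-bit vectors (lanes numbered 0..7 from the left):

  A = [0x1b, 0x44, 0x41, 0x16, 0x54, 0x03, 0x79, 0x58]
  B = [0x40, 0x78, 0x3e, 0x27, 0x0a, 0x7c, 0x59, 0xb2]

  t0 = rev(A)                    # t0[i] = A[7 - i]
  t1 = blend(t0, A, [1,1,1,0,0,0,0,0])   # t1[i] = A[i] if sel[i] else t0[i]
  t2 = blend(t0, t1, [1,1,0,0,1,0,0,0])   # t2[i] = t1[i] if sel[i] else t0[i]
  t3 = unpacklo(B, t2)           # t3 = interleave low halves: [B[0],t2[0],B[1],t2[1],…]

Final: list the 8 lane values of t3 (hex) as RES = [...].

RES = [ 0x40  0x1b  0x78  0x44  0x3e  0x03  0x27  0x54 ]

→ t0 |58|79|03|54|16|41|44|1b|
→ t1 |1b|44|41|54|16|41|44|1b|
→ t2 |1b|44|03|54|16|41|44|1b|
→ t3 |40|1b|78|44|3e|03|27|54|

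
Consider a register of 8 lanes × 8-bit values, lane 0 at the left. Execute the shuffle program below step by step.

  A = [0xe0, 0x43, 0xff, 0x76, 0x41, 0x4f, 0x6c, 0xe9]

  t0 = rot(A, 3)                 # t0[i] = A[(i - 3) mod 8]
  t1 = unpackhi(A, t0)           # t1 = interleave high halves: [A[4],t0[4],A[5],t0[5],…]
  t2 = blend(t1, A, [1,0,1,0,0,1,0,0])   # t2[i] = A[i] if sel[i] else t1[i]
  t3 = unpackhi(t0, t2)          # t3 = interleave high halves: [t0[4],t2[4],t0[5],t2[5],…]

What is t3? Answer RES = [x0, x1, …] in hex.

t0 = [0x4f, 0x6c, 0xe9, 0xe0, 0x43, 0xff, 0x76, 0x41]
t1 = [0x41, 0x43, 0x4f, 0xff, 0x6c, 0x76, 0xe9, 0x41]
t2 = [0xe0, 0x43, 0xff, 0xff, 0x6c, 0x4f, 0xe9, 0x41]
t3 = [0x43, 0x6c, 0xff, 0x4f, 0x76, 0xe9, 0x41, 0x41]

RES = [ 0x43  0x6c  0xff  0x4f  0x76  0xe9  0x41  0x41 ]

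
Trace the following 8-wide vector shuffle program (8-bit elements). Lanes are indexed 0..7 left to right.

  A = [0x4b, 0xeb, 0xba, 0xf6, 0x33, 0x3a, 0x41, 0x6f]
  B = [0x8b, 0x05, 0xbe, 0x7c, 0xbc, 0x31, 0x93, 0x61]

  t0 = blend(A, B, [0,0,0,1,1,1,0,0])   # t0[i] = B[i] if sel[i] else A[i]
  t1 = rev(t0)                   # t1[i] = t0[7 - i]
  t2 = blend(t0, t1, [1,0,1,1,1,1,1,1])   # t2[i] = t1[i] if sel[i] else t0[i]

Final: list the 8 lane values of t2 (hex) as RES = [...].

RES = [ 0x6f  0xeb  0x31  0xbc  0x7c  0xba  0xeb  0x4b ]

→ t0 |4b|eb|ba|7c|bc|31|41|6f|
→ t1 |6f|41|31|bc|7c|ba|eb|4b|
→ t2 |6f|eb|31|bc|7c|ba|eb|4b|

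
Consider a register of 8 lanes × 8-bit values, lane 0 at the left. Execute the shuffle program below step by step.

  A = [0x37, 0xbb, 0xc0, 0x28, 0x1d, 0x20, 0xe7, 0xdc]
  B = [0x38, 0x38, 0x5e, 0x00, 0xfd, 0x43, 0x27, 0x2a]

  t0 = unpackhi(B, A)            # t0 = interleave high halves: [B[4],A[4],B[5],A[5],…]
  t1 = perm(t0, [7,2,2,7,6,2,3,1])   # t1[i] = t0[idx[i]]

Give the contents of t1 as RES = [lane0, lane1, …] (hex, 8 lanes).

RES = [0xdc, 0x43, 0x43, 0xdc, 0x2a, 0x43, 0x20, 0x1d]

→ t0 |fd|1d|43|20|27|e7|2a|dc|
→ t1 |dc|43|43|dc|2a|43|20|1d|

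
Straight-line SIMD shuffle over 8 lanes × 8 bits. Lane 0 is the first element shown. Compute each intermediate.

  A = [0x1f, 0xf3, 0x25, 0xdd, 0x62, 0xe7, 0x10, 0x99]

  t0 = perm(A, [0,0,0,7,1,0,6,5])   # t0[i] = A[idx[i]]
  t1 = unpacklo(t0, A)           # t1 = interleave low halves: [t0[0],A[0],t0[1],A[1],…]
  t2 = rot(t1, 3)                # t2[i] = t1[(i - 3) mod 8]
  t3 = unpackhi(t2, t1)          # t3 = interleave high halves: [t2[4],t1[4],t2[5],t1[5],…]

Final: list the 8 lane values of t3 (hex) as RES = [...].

→ t0 |1f|1f|1f|99|f3|1f|10|e7|
→ t1 |1f|1f|1f|f3|1f|25|99|dd|
→ t2 |25|99|dd|1f|1f|1f|f3|1f|
→ t3 |1f|1f|1f|25|f3|99|1f|dd|

RES = [0x1f, 0x1f, 0x1f, 0x25, 0xf3, 0x99, 0x1f, 0xdd]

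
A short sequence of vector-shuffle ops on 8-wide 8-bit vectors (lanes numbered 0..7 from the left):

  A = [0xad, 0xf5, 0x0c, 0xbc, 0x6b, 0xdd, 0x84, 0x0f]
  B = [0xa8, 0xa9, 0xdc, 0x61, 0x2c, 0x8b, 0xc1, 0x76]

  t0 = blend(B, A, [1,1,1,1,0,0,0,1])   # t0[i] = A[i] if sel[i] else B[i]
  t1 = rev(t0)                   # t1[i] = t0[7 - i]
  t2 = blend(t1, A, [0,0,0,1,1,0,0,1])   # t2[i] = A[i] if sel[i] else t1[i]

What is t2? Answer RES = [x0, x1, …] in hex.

  t0: ad f5 0c bc 2c 8b c1 0f
  t1: 0f c1 8b 2c bc 0c f5 ad
  t2: 0f c1 8b bc 6b 0c f5 0f

RES = [ 0x0f  0xc1  0x8b  0xbc  0x6b  0x0c  0xf5  0x0f ]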